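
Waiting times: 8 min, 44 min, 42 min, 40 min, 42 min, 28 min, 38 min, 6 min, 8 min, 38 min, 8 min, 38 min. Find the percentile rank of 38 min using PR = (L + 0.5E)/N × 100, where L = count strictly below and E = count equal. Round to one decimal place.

54.2

N = 12.
Strictly below 38: 5. Equal to 38: 3.
PR = (5 + 0.5·3)/12 × 100 = 54.2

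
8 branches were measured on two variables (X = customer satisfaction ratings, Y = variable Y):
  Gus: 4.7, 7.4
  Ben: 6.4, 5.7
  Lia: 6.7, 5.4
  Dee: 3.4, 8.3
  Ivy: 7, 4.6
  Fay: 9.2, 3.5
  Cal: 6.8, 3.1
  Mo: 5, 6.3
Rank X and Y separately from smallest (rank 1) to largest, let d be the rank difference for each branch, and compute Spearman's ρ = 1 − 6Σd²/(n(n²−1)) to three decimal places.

Ranks of variable 1: 2, 4, 5, 1, 7, 8, 6, 3
Ranks of variable 2: 7, 5, 4, 8, 3, 2, 1, 6
d = r₁ − r₂: -5, -1, 1, -7, 4, 6, 5, -3
d²: 25, 1, 1, 49, 16, 36, 25, 9; Σd² = 162
ρ = 1 − 6·162/(8·63) = 1 − 972/504 = -0.929

-0.929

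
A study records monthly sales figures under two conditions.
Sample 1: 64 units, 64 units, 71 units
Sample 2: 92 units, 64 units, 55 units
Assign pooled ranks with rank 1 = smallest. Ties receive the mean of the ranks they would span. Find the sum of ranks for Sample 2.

Sorted (ascending): 55, 64, 64, 64, 71, 92
The 3 values of 64 occupy positions 2–4 → average rank 3.
Sample 2 values → pooled ranks: 92→6, 64→3, 55→1
Rank sum = 6 + 3 + 1 = 10

10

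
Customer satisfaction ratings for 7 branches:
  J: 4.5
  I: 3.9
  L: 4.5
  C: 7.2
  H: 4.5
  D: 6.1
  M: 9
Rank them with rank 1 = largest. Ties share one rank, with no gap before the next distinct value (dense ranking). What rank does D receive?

Sorted (descending): 9, 7.2, 6.1, 4.5, 4.5, 4.5, 3.9
The 3 values of 4.5 share dense rank 4.
Remaining distinct values take the next consecutive integers.
D has value 6.1 → rank 3.

3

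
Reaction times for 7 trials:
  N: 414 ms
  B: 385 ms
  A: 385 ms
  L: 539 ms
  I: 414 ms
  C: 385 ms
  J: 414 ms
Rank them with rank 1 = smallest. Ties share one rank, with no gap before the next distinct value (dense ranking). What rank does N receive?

2

Sorted (ascending): 385, 385, 385, 414, 414, 414, 539
The 3 values of 385 share dense rank 1.
The 3 values of 414 share dense rank 2.
Remaining distinct values take the next consecutive integers.
N has value 414 ms → rank 2.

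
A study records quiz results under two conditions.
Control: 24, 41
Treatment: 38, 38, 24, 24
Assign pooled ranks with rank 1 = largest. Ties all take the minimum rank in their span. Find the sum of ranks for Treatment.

12

Sorted (descending): 41, 38, 38, 24, 24, 24
The 2 values of 38 occupy positions 2–3 → each gets rank 2.
The 3 values of 24 occupy positions 4–6 → each gets rank 4.
Treatment values → pooled ranks: 38→2, 38→2, 24→4, 24→4
Rank sum = 2 + 2 + 4 + 4 = 12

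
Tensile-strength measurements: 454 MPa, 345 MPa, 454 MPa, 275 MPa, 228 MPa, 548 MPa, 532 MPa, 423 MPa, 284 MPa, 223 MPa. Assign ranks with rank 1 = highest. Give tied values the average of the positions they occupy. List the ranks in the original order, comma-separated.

3.5, 6, 3.5, 8, 9, 1, 2, 5, 7, 10

Sorted (descending): 548, 532, 454, 454, 423, 345, 284, 275, 228, 223
The 2 values of 454 occupy positions 3–4 → average rank (3+4)/2 = 3.5.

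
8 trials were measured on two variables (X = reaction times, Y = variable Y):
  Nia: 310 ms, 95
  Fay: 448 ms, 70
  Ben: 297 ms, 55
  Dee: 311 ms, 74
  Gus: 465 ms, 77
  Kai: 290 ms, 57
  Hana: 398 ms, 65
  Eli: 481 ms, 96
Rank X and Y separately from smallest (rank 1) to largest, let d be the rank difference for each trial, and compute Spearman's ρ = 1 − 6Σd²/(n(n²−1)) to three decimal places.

0.667

Ranks of variable 1: 3, 6, 2, 4, 7, 1, 5, 8
Ranks of variable 2: 7, 4, 1, 5, 6, 2, 3, 8
d = r₁ − r₂: -4, 2, 1, -1, 1, -1, 2, 0
d²: 16, 4, 1, 1, 1, 1, 4, 0; Σd² = 28
ρ = 1 − 6·28/(8·63) = 1 − 168/504 = 0.667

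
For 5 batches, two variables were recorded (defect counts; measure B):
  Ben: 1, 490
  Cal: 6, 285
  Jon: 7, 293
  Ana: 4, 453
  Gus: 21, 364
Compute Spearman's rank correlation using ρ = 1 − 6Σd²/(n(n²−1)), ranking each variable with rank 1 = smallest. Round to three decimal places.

Ranks of variable 1: 1, 3, 4, 2, 5
Ranks of variable 2: 5, 1, 2, 4, 3
d = r₁ − r₂: -4, 2, 2, -2, 2
d²: 16, 4, 4, 4, 4; Σd² = 32
ρ = 1 − 6·32/(5·24) = 1 − 192/120 = -0.600

-0.600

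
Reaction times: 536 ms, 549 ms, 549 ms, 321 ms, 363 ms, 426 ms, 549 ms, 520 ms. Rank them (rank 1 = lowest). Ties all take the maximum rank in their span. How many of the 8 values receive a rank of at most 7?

Sorted (ascending): 321, 363, 426, 520, 536, 549, 549, 549
The 3 values of 549 occupy positions 6–8 → each gets rank 8.
Ranks ≤ 7: {1, 2, 3, 4, 5} → 5 values.

5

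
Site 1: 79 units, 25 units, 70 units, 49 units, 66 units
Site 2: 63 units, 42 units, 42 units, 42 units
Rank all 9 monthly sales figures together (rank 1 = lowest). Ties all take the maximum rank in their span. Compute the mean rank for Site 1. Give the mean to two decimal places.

Sorted (ascending): 25, 42, 42, 42, 49, 63, 66, 70, 79
The 3 values of 42 occupy positions 2–4 → each gets rank 4.
Site 1 values → pooled ranks: 79→9, 25→1, 70→8, 49→5, 66→7
Mean rank = (9 + 1 + 8 + 5 + 7) / 5 = 6.00

6.00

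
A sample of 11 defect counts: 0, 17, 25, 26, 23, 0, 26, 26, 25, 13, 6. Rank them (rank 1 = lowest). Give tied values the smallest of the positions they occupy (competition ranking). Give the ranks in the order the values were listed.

1, 5, 7, 9, 6, 1, 9, 9, 7, 4, 3

Sorted (ascending): 0, 0, 6, 13, 17, 23, 25, 25, 26, 26, 26
The 2 values of 0 occupy positions 1–2 → each gets rank 1.
The 2 values of 25 occupy positions 7–8 → each gets rank 7.
The 3 values of 26 occupy positions 9–11 → each gets rank 9.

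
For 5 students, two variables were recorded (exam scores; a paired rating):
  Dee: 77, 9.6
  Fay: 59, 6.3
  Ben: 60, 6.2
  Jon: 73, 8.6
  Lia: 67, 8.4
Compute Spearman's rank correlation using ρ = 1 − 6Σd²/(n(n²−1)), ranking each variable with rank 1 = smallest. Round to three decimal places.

Ranks of variable 1: 5, 1, 2, 4, 3
Ranks of variable 2: 5, 2, 1, 4, 3
d = r₁ − r₂: 0, -1, 1, 0, 0
d²: 0, 1, 1, 0, 0; Σd² = 2
ρ = 1 − 6·2/(5·24) = 1 − 12/120 = 0.900

0.900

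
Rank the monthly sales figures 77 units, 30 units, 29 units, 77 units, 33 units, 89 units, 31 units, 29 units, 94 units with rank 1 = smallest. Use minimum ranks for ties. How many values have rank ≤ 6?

7

Sorted (ascending): 29, 29, 30, 31, 33, 77, 77, 89, 94
The 2 values of 29 occupy positions 1–2 → each gets rank 1.
The 2 values of 77 occupy positions 6–7 → each gets rank 6.
Ranks ≤ 6: {1, 1, 3, 4, 5, 6, 6} → 7 values.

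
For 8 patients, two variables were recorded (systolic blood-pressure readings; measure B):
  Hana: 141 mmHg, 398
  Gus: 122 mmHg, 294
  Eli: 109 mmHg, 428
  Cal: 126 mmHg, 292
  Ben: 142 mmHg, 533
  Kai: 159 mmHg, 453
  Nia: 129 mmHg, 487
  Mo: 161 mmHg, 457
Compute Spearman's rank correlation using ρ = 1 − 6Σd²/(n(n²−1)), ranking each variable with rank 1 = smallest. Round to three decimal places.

0.548

Ranks of variable 1: 5, 2, 1, 3, 6, 7, 4, 8
Ranks of variable 2: 3, 2, 4, 1, 8, 5, 7, 6
d = r₁ − r₂: 2, 0, -3, 2, -2, 2, -3, 2
d²: 4, 0, 9, 4, 4, 4, 9, 4; Σd² = 38
ρ = 1 − 6·38/(8·63) = 1 − 228/504 = 0.548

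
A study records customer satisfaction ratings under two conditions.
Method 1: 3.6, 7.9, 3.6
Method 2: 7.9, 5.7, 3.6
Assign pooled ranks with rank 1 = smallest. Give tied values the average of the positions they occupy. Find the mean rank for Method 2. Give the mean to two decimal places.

Sorted (ascending): 3.6, 3.6, 3.6, 5.7, 7.9, 7.9
The 3 values of 3.6 occupy positions 1–3 → average rank 2.
The 2 values of 7.9 occupy positions 5–6 → average rank (5+6)/2 = 5.5.
Method 2 values → pooled ranks: 7.9→5.5, 5.7→4, 3.6→2
Mean rank = (5.5 + 4 + 2) / 3 = 3.83

3.83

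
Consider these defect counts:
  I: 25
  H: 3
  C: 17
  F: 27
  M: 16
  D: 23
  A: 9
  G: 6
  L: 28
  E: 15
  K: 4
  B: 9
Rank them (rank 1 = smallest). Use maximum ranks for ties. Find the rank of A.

5

Sorted (ascending): 3, 4, 6, 9, 9, 15, 16, 17, 23, 25, 27, 28
The 2 values of 9 occupy positions 4–5 → each gets rank 5.
A has value 9 → rank 5.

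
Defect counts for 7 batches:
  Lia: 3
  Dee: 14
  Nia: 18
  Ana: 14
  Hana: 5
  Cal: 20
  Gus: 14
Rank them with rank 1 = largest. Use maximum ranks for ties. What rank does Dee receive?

5

Sorted (descending): 20, 18, 14, 14, 14, 5, 3
The 3 values of 14 occupy positions 3–5 → each gets rank 5.
Dee has value 14 → rank 5.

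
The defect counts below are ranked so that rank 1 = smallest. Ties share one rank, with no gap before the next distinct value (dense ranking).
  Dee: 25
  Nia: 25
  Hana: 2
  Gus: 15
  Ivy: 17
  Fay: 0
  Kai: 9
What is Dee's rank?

6

Sorted (ascending): 0, 2, 9, 15, 17, 25, 25
The 2 values of 25 share dense rank 6.
Remaining distinct values take the next consecutive integers.
Dee has value 25 → rank 6.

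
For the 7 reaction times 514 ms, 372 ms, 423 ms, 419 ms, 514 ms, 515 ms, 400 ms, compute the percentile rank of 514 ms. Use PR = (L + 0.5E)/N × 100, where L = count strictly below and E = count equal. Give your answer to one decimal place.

N = 7.
Strictly below 514: 4. Equal to 514: 2.
PR = (4 + 0.5·2)/7 × 100 = 71.4

71.4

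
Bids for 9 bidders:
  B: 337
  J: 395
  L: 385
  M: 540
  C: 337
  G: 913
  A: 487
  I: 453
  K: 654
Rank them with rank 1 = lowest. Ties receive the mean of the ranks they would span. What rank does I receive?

5

Sorted (ascending): 337, 337, 385, 395, 453, 487, 540, 654, 913
The 2 values of 337 occupy positions 1–2 → average rank (1+2)/2 = 1.5.
I has value 453 → rank 5.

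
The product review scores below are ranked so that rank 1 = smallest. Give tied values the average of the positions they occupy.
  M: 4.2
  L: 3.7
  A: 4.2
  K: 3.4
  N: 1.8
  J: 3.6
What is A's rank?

5.5

Sorted (ascending): 1.8, 3.4, 3.6, 3.7, 4.2, 4.2
The 2 values of 4.2 occupy positions 5–6 → average rank (5+6)/2 = 5.5.
A has value 4.2 → rank 5.5.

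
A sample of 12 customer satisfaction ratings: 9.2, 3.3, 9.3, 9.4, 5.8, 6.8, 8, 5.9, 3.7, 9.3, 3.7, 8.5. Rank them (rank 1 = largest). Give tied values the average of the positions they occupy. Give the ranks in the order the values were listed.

Sorted (descending): 9.4, 9.3, 9.3, 9.2, 8.5, 8, 6.8, 5.9, 5.8, 3.7, 3.7, 3.3
The 2 values of 9.3 occupy positions 2–3 → average rank (2+3)/2 = 2.5.
The 2 values of 3.7 occupy positions 10–11 → average rank (10+11)/2 = 10.5.

4, 12, 2.5, 1, 9, 7, 6, 8, 10.5, 2.5, 10.5, 5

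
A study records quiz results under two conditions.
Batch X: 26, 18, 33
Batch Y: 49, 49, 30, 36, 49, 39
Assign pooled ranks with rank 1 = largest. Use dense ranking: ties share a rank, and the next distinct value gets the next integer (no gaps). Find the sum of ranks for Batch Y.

Sorted (descending): 49, 49, 49, 39, 36, 33, 30, 26, 18
The 3 values of 49 share dense rank 1.
Remaining distinct values take the next consecutive integers.
Batch Y values → pooled ranks: 49→1, 49→1, 30→5, 36→3, 49→1, 39→2
Rank sum = 1 + 1 + 5 + 3 + 1 + 2 = 13

13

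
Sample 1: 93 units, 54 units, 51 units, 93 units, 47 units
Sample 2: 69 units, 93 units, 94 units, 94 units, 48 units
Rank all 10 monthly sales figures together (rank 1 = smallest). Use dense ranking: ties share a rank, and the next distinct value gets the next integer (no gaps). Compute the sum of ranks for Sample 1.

Sorted (ascending): 47, 48, 51, 54, 69, 93, 93, 93, 94, 94
The 3 values of 93 share dense rank 6.
The 2 values of 94 share dense rank 7.
Remaining distinct values take the next consecutive integers.
Sample 1 values → pooled ranks: 93→6, 54→4, 51→3, 93→6, 47→1
Rank sum = 6 + 4 + 3 + 6 + 1 = 20

20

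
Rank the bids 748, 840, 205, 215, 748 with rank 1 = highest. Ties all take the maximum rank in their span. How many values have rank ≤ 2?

1

Sorted (descending): 840, 748, 748, 215, 205
The 2 values of 748 occupy positions 2–3 → each gets rank 3.
Ranks ≤ 2: {1} → 1 value.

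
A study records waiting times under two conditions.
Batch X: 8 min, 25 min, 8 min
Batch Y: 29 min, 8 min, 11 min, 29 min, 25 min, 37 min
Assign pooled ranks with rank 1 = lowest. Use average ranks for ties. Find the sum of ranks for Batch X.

Sorted (ascending): 8, 8, 8, 11, 25, 25, 29, 29, 37
The 3 values of 8 occupy positions 1–3 → average rank 2.
The 2 values of 25 occupy positions 5–6 → average rank (5+6)/2 = 5.5.
The 2 values of 29 occupy positions 7–8 → average rank (7+8)/2 = 7.5.
Batch X values → pooled ranks: 8→2, 25→5.5, 8→2
Rank sum = 2 + 5.5 + 2 = 9.5

9.5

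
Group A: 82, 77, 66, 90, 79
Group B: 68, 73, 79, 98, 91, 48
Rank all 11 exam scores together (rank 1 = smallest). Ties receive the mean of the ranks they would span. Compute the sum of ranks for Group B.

Sorted (ascending): 48, 66, 68, 73, 77, 79, 79, 82, 90, 91, 98
The 2 values of 79 occupy positions 6–7 → average rank (6+7)/2 = 6.5.
Group B values → pooled ranks: 68→3, 73→4, 79→6.5, 98→11, 91→10, 48→1
Rank sum = 3 + 4 + 6.5 + 11 + 10 + 1 = 35.5

35.5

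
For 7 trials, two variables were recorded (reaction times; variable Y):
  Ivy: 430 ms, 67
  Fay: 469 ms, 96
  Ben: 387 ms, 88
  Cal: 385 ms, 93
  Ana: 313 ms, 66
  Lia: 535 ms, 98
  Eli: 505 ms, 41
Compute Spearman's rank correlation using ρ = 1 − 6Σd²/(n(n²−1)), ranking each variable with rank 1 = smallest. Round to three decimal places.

0.321

Ranks of variable 1: 4, 5, 3, 2, 1, 7, 6
Ranks of variable 2: 3, 6, 4, 5, 2, 7, 1
d = r₁ − r₂: 1, -1, -1, -3, -1, 0, 5
d²: 1, 1, 1, 9, 1, 0, 25; Σd² = 38
ρ = 1 − 6·38/(7·48) = 1 − 228/336 = 0.321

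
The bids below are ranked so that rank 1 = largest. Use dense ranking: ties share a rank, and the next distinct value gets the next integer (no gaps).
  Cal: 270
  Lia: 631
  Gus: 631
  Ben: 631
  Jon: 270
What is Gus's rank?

1

Sorted (descending): 631, 631, 631, 270, 270
The 3 values of 631 share dense rank 1.
The 2 values of 270 share dense rank 2.
Gus has value 631 → rank 1.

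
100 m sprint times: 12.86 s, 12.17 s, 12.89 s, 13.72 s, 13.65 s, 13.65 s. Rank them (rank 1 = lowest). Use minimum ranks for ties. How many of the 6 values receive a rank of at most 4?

Sorted (ascending): 12.17, 12.86, 12.89, 13.65, 13.65, 13.72
The 2 values of 13.65 occupy positions 4–5 → each gets rank 4.
Ranks ≤ 4: {1, 2, 3, 4, 4} → 5 values.

5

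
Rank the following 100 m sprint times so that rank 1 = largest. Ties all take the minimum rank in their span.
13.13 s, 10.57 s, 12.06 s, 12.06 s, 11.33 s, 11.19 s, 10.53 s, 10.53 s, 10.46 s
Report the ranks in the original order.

1, 6, 2, 2, 4, 5, 7, 7, 9

Sorted (descending): 13.13, 12.06, 12.06, 11.33, 11.19, 10.57, 10.53, 10.53, 10.46
The 2 values of 12.06 occupy positions 2–3 → each gets rank 2.
The 2 values of 10.53 occupy positions 7–8 → each gets rank 7.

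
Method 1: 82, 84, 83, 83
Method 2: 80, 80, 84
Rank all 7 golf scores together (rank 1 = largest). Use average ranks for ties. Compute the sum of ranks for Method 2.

14.5

Sorted (descending): 84, 84, 83, 83, 82, 80, 80
The 2 values of 84 occupy positions 1–2 → average rank (1+2)/2 = 1.5.
The 2 values of 83 occupy positions 3–4 → average rank (3+4)/2 = 3.5.
The 2 values of 80 occupy positions 6–7 → average rank (6+7)/2 = 6.5.
Method 2 values → pooled ranks: 80→6.5, 80→6.5, 84→1.5
Rank sum = 6.5 + 6.5 + 1.5 = 14.5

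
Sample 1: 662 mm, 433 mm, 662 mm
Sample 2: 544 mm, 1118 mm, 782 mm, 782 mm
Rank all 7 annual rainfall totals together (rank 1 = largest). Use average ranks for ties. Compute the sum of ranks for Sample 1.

16

Sorted (descending): 1118, 782, 782, 662, 662, 544, 433
The 2 values of 782 occupy positions 2–3 → average rank (2+3)/2 = 2.5.
The 2 values of 662 occupy positions 4–5 → average rank (4+5)/2 = 4.5.
Sample 1 values → pooled ranks: 662→4.5, 433→7, 662→4.5
Rank sum = 4.5 + 7 + 4.5 = 16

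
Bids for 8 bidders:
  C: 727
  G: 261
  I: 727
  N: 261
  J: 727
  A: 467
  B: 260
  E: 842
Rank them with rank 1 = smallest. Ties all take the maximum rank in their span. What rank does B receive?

Sorted (ascending): 260, 261, 261, 467, 727, 727, 727, 842
The 2 values of 261 occupy positions 2–3 → each gets rank 3.
The 3 values of 727 occupy positions 5–7 → each gets rank 7.
B has value 260 → rank 1.

1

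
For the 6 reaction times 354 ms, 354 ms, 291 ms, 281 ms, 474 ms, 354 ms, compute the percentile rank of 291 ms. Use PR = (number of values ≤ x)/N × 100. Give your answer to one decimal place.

N = 6.
Strictly below 291: 1. Equal to 291: 1.
PR = 2/6 × 100 = 33.3

33.3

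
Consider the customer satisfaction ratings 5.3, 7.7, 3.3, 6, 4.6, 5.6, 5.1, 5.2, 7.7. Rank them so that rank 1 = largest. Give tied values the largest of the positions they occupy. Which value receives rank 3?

Sorted (descending): 7.7, 7.7, 6, 5.6, 5.3, 5.2, 5.1, 4.6, 3.3
The 2 values of 7.7 occupy positions 1–2 → each gets rank 2.
Rank 3 → value 6.

6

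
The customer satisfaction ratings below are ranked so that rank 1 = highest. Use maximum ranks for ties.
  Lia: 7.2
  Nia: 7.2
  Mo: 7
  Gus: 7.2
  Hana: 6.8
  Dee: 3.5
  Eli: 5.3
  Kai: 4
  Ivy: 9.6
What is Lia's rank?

4

Sorted (descending): 9.6, 7.2, 7.2, 7.2, 7, 6.8, 5.3, 4, 3.5
The 3 values of 7.2 occupy positions 2–4 → each gets rank 4.
Lia has value 7.2 → rank 4.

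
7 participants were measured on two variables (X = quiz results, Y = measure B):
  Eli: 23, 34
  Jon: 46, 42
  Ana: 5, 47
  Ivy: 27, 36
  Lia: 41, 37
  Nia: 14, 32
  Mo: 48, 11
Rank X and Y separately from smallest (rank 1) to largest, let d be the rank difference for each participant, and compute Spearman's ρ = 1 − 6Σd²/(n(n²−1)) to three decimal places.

-0.286

Ranks of variable 1: 3, 6, 1, 4, 5, 2, 7
Ranks of variable 2: 3, 6, 7, 4, 5, 2, 1
d = r₁ − r₂: 0, 0, -6, 0, 0, 0, 6
d²: 0, 0, 36, 0, 0, 0, 36; Σd² = 72
ρ = 1 − 6·72/(7·48) = 1 − 432/336 = -0.286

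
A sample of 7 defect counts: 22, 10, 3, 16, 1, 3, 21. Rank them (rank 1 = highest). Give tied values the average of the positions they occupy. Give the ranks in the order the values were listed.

Sorted (descending): 22, 21, 16, 10, 3, 3, 1
The 2 values of 3 occupy positions 5–6 → average rank (5+6)/2 = 5.5.

1, 4, 5.5, 3, 7, 5.5, 2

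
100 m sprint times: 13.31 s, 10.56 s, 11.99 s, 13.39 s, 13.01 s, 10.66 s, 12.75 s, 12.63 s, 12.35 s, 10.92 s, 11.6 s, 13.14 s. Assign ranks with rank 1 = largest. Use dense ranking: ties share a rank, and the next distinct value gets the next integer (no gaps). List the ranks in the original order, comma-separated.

Sorted (descending): 13.39, 13.31, 13.14, 13.01, 12.75, 12.63, 12.35, 11.99, 11.6, 10.92, 10.66, 10.56
No ties — each value takes its position as its rank.

2, 12, 8, 1, 4, 11, 5, 6, 7, 10, 9, 3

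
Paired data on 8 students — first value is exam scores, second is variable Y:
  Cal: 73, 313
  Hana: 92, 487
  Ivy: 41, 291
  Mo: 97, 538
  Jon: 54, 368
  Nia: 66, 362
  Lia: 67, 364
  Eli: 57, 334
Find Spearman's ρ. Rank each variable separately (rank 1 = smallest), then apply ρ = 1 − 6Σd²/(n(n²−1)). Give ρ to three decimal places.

0.619

Ranks of variable 1: 6, 7, 1, 8, 2, 4, 5, 3
Ranks of variable 2: 2, 7, 1, 8, 6, 4, 5, 3
d = r₁ − r₂: 4, 0, 0, 0, -4, 0, 0, 0
d²: 16, 0, 0, 0, 16, 0, 0, 0; Σd² = 32
ρ = 1 − 6·32/(8·63) = 1 − 192/504 = 0.619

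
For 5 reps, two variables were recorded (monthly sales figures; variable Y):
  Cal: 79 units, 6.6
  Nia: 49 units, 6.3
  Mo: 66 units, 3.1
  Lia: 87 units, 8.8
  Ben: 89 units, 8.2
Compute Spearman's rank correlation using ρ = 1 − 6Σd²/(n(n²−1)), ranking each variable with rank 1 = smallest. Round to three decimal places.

0.800

Ranks of variable 1: 3, 1, 2, 4, 5
Ranks of variable 2: 3, 2, 1, 5, 4
d = r₁ − r₂: 0, -1, 1, -1, 1
d²: 0, 1, 1, 1, 1; Σd² = 4
ρ = 1 − 6·4/(5·24) = 1 − 24/120 = 0.800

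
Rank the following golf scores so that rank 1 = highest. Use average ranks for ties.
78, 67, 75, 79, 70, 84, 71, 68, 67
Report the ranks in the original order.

Sorted (descending): 84, 79, 78, 75, 71, 70, 68, 67, 67
The 2 values of 67 occupy positions 8–9 → average rank (8+9)/2 = 8.5.

3, 8.5, 4, 2, 6, 1, 5, 7, 8.5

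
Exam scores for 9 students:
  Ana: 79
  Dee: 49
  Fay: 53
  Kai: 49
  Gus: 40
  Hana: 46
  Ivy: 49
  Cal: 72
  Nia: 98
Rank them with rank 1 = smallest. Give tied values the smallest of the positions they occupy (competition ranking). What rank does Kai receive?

Sorted (ascending): 40, 46, 49, 49, 49, 53, 72, 79, 98
The 3 values of 49 occupy positions 3–5 → each gets rank 3.
Kai has value 49 → rank 3.

3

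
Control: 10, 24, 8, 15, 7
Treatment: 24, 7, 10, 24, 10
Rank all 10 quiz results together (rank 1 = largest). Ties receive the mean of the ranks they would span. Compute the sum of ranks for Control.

29.5

Sorted (descending): 24, 24, 24, 15, 10, 10, 10, 8, 7, 7
The 3 values of 24 occupy positions 1–3 → average rank 2.
The 3 values of 10 occupy positions 5–7 → average rank 6.
The 2 values of 7 occupy positions 9–10 → average rank (9+10)/2 = 9.5.
Control values → pooled ranks: 10→6, 24→2, 8→8, 15→4, 7→9.5
Rank sum = 6 + 2 + 8 + 4 + 9.5 = 29.5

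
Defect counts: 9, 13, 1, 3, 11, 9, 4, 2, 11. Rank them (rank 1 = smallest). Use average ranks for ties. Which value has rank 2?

2

Sorted (ascending): 1, 2, 3, 4, 9, 9, 11, 11, 13
The 2 values of 9 occupy positions 5–6 → average rank (5+6)/2 = 5.5.
The 2 values of 11 occupy positions 7–8 → average rank (7+8)/2 = 7.5.
Rank 2 → value 2.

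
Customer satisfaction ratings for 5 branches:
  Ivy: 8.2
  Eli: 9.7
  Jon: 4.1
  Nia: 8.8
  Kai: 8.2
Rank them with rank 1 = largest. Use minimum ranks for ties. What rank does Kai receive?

Sorted (descending): 9.7, 8.8, 8.2, 8.2, 4.1
The 2 values of 8.2 occupy positions 3–4 → each gets rank 3.
Kai has value 8.2 → rank 3.

3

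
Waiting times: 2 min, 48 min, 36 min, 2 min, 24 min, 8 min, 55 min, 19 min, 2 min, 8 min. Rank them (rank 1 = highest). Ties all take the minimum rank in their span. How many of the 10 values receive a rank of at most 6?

7

Sorted (descending): 55, 48, 36, 24, 19, 8, 8, 2, 2, 2
The 2 values of 8 occupy positions 6–7 → each gets rank 6.
The 3 values of 2 occupy positions 8–10 → each gets rank 8.
Ranks ≤ 6: {1, 2, 3, 4, 5, 6, 6} → 7 values.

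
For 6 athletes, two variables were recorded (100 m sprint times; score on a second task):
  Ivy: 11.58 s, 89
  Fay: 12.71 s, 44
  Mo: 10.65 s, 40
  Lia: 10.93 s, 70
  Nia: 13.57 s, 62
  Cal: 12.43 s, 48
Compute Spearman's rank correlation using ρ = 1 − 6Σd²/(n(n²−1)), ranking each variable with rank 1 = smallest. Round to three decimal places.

0.086

Ranks of variable 1: 3, 5, 1, 2, 6, 4
Ranks of variable 2: 6, 2, 1, 5, 4, 3
d = r₁ − r₂: -3, 3, 0, -3, 2, 1
d²: 9, 9, 0, 9, 4, 1; Σd² = 32
ρ = 1 − 6·32/(6·35) = 1 − 192/210 = 0.086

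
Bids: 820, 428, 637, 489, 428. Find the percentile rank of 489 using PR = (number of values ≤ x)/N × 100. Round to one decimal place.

60.0

N = 5.
Strictly below 489: 2. Equal to 489: 1.
PR = 3/5 × 100 = 60.0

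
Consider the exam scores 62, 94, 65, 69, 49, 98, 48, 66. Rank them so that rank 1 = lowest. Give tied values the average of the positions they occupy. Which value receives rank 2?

Sorted (ascending): 48, 49, 62, 65, 66, 69, 94, 98
No ties — each value takes its position as its rank.
Rank 2 → value 49.

49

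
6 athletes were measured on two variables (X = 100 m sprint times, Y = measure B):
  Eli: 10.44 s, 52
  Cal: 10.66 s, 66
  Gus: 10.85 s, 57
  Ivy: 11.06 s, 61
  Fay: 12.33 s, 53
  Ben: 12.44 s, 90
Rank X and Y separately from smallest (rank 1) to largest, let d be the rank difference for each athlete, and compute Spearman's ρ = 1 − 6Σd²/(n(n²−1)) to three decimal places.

Ranks of variable 1: 1, 2, 3, 4, 5, 6
Ranks of variable 2: 1, 5, 3, 4, 2, 6
d = r₁ − r₂: 0, -3, 0, 0, 3, 0
d²: 0, 9, 0, 0, 9, 0; Σd² = 18
ρ = 1 − 6·18/(6·35) = 1 − 108/210 = 0.486

0.486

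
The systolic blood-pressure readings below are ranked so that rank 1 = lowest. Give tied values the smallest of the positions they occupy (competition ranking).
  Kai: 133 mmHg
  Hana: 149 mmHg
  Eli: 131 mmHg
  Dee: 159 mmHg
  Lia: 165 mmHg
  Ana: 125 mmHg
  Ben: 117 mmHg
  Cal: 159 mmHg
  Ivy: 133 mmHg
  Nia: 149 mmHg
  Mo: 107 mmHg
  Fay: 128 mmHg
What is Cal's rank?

10

Sorted (ascending): 107, 117, 125, 128, 131, 133, 133, 149, 149, 159, 159, 165
The 2 values of 133 occupy positions 6–7 → each gets rank 6.
The 2 values of 149 occupy positions 8–9 → each gets rank 8.
The 2 values of 159 occupy positions 10–11 → each gets rank 10.
Cal has value 159 mmHg → rank 10.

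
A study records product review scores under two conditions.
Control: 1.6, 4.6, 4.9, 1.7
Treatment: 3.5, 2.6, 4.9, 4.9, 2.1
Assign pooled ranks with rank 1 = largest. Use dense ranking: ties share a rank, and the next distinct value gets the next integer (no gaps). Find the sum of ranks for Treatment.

14

Sorted (descending): 4.9, 4.9, 4.9, 4.6, 3.5, 2.6, 2.1, 1.7, 1.6
The 3 values of 4.9 share dense rank 1.
Remaining distinct values take the next consecutive integers.
Treatment values → pooled ranks: 3.5→3, 2.6→4, 4.9→1, 4.9→1, 2.1→5
Rank sum = 3 + 4 + 1 + 1 + 5 = 14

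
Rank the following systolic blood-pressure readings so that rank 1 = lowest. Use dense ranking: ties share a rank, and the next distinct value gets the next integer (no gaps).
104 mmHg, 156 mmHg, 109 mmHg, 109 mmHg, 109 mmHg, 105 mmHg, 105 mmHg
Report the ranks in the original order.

1, 4, 3, 3, 3, 2, 2

Sorted (ascending): 104, 105, 105, 109, 109, 109, 156
The 2 values of 105 share dense rank 2.
The 3 values of 109 share dense rank 3.
Remaining distinct values take the next consecutive integers.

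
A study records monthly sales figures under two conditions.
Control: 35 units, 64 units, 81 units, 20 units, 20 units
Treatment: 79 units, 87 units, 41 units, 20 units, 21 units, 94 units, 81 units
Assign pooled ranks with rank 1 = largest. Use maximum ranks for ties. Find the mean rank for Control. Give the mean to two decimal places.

Sorted (descending): 94, 87, 81, 81, 79, 64, 41, 35, 21, 20, 20, 20
The 2 values of 81 occupy positions 3–4 → each gets rank 4.
The 3 values of 20 occupy positions 10–12 → each gets rank 12.
Control values → pooled ranks: 35→8, 64→6, 81→4, 20→12, 20→12
Mean rank = (8 + 6 + 4 + 12 + 12) / 5 = 8.40

8.40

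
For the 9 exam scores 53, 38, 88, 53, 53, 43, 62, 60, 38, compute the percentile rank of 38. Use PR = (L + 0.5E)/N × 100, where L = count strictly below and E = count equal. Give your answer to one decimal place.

N = 9.
Strictly below 38: 0. Equal to 38: 2.
PR = (0 + 0.5·2)/9 × 100 = 11.1

11.1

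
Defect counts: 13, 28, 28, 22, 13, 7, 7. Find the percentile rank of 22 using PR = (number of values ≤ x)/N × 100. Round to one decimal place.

71.4

N = 7.
Strictly below 22: 4. Equal to 22: 1.
PR = 5/7 × 100 = 71.4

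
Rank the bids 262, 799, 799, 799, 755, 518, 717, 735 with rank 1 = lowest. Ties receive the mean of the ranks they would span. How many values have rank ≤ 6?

5

Sorted (ascending): 262, 518, 717, 735, 755, 799, 799, 799
The 3 values of 799 occupy positions 6–8 → average rank 7.
Ranks ≤ 6: {1, 2, 3, 4, 5} → 5 values.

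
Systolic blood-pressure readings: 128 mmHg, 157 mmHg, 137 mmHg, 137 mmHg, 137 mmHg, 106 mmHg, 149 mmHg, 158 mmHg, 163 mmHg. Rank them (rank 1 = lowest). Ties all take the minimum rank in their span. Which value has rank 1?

106

Sorted (ascending): 106, 128, 137, 137, 137, 149, 157, 158, 163
The 3 values of 137 occupy positions 3–5 → each gets rank 3.
Rank 1 → value 106.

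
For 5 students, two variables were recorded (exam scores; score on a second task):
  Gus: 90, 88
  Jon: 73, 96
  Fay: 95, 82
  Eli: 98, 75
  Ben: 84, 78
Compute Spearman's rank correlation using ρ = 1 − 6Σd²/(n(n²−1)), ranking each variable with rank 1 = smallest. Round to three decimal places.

-0.700

Ranks of variable 1: 3, 1, 4, 5, 2
Ranks of variable 2: 4, 5, 3, 1, 2
d = r₁ − r₂: -1, -4, 1, 4, 0
d²: 1, 16, 1, 16, 0; Σd² = 34
ρ = 1 − 6·34/(5·24) = 1 − 204/120 = -0.700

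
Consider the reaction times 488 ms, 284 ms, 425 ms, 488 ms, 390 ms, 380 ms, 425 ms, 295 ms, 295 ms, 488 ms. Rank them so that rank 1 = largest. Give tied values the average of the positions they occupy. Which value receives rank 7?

Sorted (descending): 488, 488, 488, 425, 425, 390, 380, 295, 295, 284
The 3 values of 488 occupy positions 1–3 → average rank 2.
The 2 values of 425 occupy positions 4–5 → average rank (4+5)/2 = 4.5.
The 2 values of 295 occupy positions 8–9 → average rank (8+9)/2 = 8.5.
Rank 7 → value 380.

380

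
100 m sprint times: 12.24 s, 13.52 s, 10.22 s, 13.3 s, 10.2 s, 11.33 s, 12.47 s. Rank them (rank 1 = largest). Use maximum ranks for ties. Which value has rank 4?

Sorted (descending): 13.52, 13.3, 12.47, 12.24, 11.33, 10.22, 10.2
No ties — each value takes its position as its rank.
Rank 4 → value 12.24.

12.24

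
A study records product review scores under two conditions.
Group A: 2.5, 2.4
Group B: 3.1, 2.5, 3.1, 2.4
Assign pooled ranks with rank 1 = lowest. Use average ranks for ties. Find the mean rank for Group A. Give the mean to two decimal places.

Sorted (ascending): 2.4, 2.4, 2.5, 2.5, 3.1, 3.1
The 2 values of 2.4 occupy positions 1–2 → average rank (1+2)/2 = 1.5.
The 2 values of 2.5 occupy positions 3–4 → average rank (3+4)/2 = 3.5.
The 2 values of 3.1 occupy positions 5–6 → average rank (5+6)/2 = 5.5.
Group A values → pooled ranks: 2.5→3.5, 2.4→1.5
Mean rank = (3.5 + 1.5) / 2 = 2.50

2.50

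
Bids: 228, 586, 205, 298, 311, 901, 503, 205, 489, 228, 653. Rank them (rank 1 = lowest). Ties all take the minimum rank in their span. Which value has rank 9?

586

Sorted (ascending): 205, 205, 228, 228, 298, 311, 489, 503, 586, 653, 901
The 2 values of 205 occupy positions 1–2 → each gets rank 1.
The 2 values of 228 occupy positions 3–4 → each gets rank 3.
Rank 9 → value 586.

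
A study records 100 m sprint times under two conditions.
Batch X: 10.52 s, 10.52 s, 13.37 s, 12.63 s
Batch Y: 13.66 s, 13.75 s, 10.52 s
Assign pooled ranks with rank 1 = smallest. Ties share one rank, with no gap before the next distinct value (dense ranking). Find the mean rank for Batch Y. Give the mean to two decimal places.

3.33

Sorted (ascending): 10.52, 10.52, 10.52, 12.63, 13.37, 13.66, 13.75
The 3 values of 10.52 share dense rank 1.
Remaining distinct values take the next consecutive integers.
Batch Y values → pooled ranks: 13.66→4, 13.75→5, 10.52→1
Mean rank = (4 + 5 + 1) / 3 = 3.33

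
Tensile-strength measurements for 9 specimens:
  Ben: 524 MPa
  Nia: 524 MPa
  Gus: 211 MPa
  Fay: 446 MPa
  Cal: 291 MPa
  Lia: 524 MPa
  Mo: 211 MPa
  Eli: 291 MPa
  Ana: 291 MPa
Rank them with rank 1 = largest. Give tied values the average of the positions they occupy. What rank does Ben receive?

2

Sorted (descending): 524, 524, 524, 446, 291, 291, 291, 211, 211
The 3 values of 524 occupy positions 1–3 → average rank 2.
The 3 values of 291 occupy positions 5–7 → average rank 6.
The 2 values of 211 occupy positions 8–9 → average rank (8+9)/2 = 8.5.
Ben has value 524 MPa → rank 2.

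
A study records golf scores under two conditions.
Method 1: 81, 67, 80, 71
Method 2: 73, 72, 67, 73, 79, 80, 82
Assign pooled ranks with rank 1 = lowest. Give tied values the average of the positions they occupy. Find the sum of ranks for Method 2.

43

Sorted (ascending): 67, 67, 71, 72, 73, 73, 79, 80, 80, 81, 82
The 2 values of 67 occupy positions 1–2 → average rank (1+2)/2 = 1.5.
The 2 values of 73 occupy positions 5–6 → average rank (5+6)/2 = 5.5.
The 2 values of 80 occupy positions 8–9 → average rank (8+9)/2 = 8.5.
Method 2 values → pooled ranks: 73→5.5, 72→4, 67→1.5, 73→5.5, 79→7, 80→8.5, 82→11
Rank sum = 5.5 + 4 + 1.5 + 5.5 + 7 + 8.5 + 11 = 43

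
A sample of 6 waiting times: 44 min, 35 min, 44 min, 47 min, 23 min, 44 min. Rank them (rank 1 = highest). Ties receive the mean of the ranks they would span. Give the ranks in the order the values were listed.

Sorted (descending): 47, 44, 44, 44, 35, 23
The 3 values of 44 occupy positions 2–4 → average rank 3.

3, 5, 3, 1, 6, 3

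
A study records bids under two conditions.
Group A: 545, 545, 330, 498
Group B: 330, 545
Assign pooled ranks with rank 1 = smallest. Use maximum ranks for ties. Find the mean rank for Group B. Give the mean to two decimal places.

Sorted (ascending): 330, 330, 498, 545, 545, 545
The 2 values of 330 occupy positions 1–2 → each gets rank 2.
The 3 values of 545 occupy positions 4–6 → each gets rank 6.
Group B values → pooled ranks: 330→2, 545→6
Mean rank = (2 + 6) / 2 = 4.00

4.00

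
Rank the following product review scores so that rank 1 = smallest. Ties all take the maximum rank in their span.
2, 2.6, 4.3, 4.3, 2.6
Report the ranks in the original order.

Sorted (ascending): 2, 2.6, 2.6, 4.3, 4.3
The 2 values of 2.6 occupy positions 2–3 → each gets rank 3.
The 2 values of 4.3 occupy positions 4–5 → each gets rank 5.

1, 3, 5, 5, 3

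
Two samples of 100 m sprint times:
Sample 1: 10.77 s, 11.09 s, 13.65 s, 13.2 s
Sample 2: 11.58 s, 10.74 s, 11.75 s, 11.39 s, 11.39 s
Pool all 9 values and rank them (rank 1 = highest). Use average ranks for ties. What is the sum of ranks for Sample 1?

18

Sorted (descending): 13.65, 13.2, 11.75, 11.58, 11.39, 11.39, 11.09, 10.77, 10.74
The 2 values of 11.39 occupy positions 5–6 → average rank (5+6)/2 = 5.5.
Sample 1 values → pooled ranks: 10.77→8, 11.09→7, 13.65→1, 13.2→2
Rank sum = 8 + 7 + 1 + 2 = 18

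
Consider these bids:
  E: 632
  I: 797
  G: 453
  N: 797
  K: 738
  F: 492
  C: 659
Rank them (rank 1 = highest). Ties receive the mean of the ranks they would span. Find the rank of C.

Sorted (descending): 797, 797, 738, 659, 632, 492, 453
The 2 values of 797 occupy positions 1–2 → average rank (1+2)/2 = 1.5.
C has value 659 → rank 4.

4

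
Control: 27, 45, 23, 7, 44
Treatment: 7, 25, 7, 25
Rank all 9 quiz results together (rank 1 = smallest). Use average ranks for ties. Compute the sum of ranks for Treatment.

Sorted (ascending): 7, 7, 7, 23, 25, 25, 27, 44, 45
The 3 values of 7 occupy positions 1–3 → average rank 2.
The 2 values of 25 occupy positions 5–6 → average rank (5+6)/2 = 5.5.
Treatment values → pooled ranks: 7→2, 25→5.5, 7→2, 25→5.5
Rank sum = 2 + 5.5 + 2 + 5.5 = 15

15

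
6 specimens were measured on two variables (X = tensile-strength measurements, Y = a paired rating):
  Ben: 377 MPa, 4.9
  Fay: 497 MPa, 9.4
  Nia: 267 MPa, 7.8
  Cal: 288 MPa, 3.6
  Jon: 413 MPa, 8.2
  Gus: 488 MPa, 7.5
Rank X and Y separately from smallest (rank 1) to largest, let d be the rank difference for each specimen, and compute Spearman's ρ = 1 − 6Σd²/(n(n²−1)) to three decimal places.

Ranks of variable 1: 3, 6, 1, 2, 4, 5
Ranks of variable 2: 2, 6, 4, 1, 5, 3
d = r₁ − r₂: 1, 0, -3, 1, -1, 2
d²: 1, 0, 9, 1, 1, 4; Σd² = 16
ρ = 1 − 6·16/(6·35) = 1 − 96/210 = 0.543

0.543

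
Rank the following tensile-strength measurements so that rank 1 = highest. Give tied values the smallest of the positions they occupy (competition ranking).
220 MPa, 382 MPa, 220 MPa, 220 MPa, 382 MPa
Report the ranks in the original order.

3, 1, 3, 3, 1

Sorted (descending): 382, 382, 220, 220, 220
The 2 values of 382 occupy positions 1–2 → each gets rank 1.
The 3 values of 220 occupy positions 3–5 → each gets rank 3.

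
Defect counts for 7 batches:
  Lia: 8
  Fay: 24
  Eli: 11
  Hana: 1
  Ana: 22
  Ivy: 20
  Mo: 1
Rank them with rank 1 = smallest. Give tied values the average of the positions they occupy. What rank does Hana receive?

1.5

Sorted (ascending): 1, 1, 8, 11, 20, 22, 24
The 2 values of 1 occupy positions 1–2 → average rank (1+2)/2 = 1.5.
Hana has value 1 → rank 1.5.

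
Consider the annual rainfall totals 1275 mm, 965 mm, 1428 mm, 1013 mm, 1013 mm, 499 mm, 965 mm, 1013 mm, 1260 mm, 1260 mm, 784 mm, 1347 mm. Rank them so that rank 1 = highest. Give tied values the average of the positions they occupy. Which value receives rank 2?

Sorted (descending): 1428, 1347, 1275, 1260, 1260, 1013, 1013, 1013, 965, 965, 784, 499
The 2 values of 1260 occupy positions 4–5 → average rank (4+5)/2 = 4.5.
The 3 values of 1013 occupy positions 6–8 → average rank 7.
The 2 values of 965 occupy positions 9–10 → average rank (9+10)/2 = 9.5.
Rank 2 → value 1347.

1347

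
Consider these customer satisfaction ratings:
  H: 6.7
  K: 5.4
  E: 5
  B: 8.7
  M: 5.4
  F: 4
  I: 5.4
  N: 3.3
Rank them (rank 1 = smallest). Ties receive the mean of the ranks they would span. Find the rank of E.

3

Sorted (ascending): 3.3, 4, 5, 5.4, 5.4, 5.4, 6.7, 8.7
The 3 values of 5.4 occupy positions 4–6 → average rank 5.
E has value 5 → rank 3.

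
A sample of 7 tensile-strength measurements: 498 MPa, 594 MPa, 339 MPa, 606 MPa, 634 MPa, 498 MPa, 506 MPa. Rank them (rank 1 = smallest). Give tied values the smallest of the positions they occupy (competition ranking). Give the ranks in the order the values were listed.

Sorted (ascending): 339, 498, 498, 506, 594, 606, 634
The 2 values of 498 occupy positions 2–3 → each gets rank 2.

2, 5, 1, 6, 7, 2, 4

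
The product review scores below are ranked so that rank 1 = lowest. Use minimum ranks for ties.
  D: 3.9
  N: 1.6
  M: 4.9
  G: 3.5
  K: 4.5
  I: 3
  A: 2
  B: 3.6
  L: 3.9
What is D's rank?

Sorted (ascending): 1.6, 2, 3, 3.5, 3.6, 3.9, 3.9, 4.5, 4.9
The 2 values of 3.9 occupy positions 6–7 → each gets rank 6.
D has value 3.9 → rank 6.

6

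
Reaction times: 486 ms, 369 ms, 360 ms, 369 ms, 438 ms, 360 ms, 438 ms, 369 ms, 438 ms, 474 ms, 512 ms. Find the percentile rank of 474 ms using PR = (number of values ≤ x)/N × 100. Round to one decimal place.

81.8

N = 11.
Strictly below 474: 8. Equal to 474: 1.
PR = 9/11 × 100 = 81.8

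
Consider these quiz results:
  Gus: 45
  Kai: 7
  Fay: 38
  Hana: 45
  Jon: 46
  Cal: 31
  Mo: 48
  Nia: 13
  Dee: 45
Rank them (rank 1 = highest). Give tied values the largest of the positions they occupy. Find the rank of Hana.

5

Sorted (descending): 48, 46, 45, 45, 45, 38, 31, 13, 7
The 3 values of 45 occupy positions 3–5 → each gets rank 5.
Hana has value 45 → rank 5.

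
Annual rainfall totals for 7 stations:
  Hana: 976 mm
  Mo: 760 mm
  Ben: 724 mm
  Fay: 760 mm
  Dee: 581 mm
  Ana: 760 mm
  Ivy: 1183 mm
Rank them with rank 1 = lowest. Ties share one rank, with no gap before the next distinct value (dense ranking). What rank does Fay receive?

Sorted (ascending): 581, 724, 760, 760, 760, 976, 1183
The 3 values of 760 share dense rank 3.
Remaining distinct values take the next consecutive integers.
Fay has value 760 mm → rank 3.

3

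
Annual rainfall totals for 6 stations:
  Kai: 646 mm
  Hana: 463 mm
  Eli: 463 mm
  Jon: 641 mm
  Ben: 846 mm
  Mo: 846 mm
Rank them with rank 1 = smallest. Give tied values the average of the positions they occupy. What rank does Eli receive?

1.5

Sorted (ascending): 463, 463, 641, 646, 846, 846
The 2 values of 463 occupy positions 1–2 → average rank (1+2)/2 = 1.5.
The 2 values of 846 occupy positions 5–6 → average rank (5+6)/2 = 5.5.
Eli has value 463 mm → rank 1.5.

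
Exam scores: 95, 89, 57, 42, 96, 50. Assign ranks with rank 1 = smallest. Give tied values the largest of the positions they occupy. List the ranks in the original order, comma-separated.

Sorted (ascending): 42, 50, 57, 89, 95, 96
No ties — each value takes its position as its rank.

5, 4, 3, 1, 6, 2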